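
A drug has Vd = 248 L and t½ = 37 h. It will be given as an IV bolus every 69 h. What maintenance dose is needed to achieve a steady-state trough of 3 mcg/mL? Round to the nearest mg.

1966 mg

τ/t½ = 69/37 ≈ 1.8649, so f = (1/2)^(69/37) ≈ 0.274549.
Cmin,ss = (D/Vd)·f/(1−f), so D = Cmin,ss·Vd·(1−f)/f.
D = 3 × 248 × (1−f)/f ≈ 3 × 248 × 2.64234 ≈ 1965.90 mg.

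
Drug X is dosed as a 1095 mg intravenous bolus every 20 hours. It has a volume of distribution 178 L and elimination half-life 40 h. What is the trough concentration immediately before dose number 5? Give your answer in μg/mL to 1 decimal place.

11.1 μg/mL

f = (1/2)^(τ/t½) = (1/2)^(20/40) ≈ 0.7071.
C₀ = D/Vd = 1095/178 ≈ 6.152 μg/mL.
Before the 5th dose, 4 doses have been given. Superposition: Cmin = C₀·(f + f² + … + f^4).
≈ 6.152 × (0.7071 + 0.5000 + 0.3535 + 0.2500) ≈ 6.152 × 1.8106 ≈ 11.139 μg/mL.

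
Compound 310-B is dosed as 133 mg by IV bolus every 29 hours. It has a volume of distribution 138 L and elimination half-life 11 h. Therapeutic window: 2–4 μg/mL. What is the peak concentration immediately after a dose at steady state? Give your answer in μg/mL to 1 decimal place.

τ/t½ = 29/11 ≈ 2.6364, so fraction remaining f = (1/2)^(29/11) ≈ 0.1608.
At steady state, accumulation factor R = 1/(1 − e^(−kτ)) ≈ 1.1916.
Each bolus raises the concentration by D/Vd = 133/138 ≈ 0.964 μg/mL.
Steady-state peak Cmax,ss = C₀·R ≈ 0.964 × 1.1916 ≈ 1.149 μg/mL.
Peak 1.1 μg/mL vs MTC 4 μg/mL: below toxic threshold.

1.1 μg/mL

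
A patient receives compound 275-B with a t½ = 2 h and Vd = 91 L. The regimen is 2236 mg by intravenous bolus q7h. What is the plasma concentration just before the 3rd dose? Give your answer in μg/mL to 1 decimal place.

2.4 μg/mL

f = (1/2)^(τ/t½) = (1/2)^(7/2) ≈ 0.0884.
C₀ = D/Vd = 2236/91 ≈ 24.571 μg/mL.
Before the 3rd dose, 2 doses have been given. Superposition: Cmin = C₀·(f + f²).
≈ 24.571 × (0.0884 + 0.0078) ≈ 24.571 × 0.0962 ≈ 2.364 μg/mL.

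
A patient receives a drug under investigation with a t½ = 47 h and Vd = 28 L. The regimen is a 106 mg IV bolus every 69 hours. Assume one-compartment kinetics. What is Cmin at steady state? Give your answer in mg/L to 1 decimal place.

2.1 mg/L

τ/t½ = 69/47 ≈ 1.4681, so fraction remaining f = (1/2)^(69/47) ≈ 0.3615.
Accumulation ratio R = 1/(1 − f) ≈ 1/0.6385 ≈ 1.5662.
Each bolus raises the concentration by D/Vd = 106/28 ≈ 3.786 mg/L.
Cmax,ss = C₀/(1 − f) ≈ 3.786/0.6385 ≈ 5.930 mg/L.
Steady-state trough Cmin,ss = Cmax,ss·f ≈ 5.930 × 0.3615 ≈ 2.144 mg/L.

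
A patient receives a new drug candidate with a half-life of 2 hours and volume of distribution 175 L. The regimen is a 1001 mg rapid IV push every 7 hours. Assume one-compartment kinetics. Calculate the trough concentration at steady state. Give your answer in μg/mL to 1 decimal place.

k = ln2/t½ = ln2/2 ≈ 0.346574 h⁻¹; fraction remaining f = e^(−kτ) = e^(−0.346574×7) ≈ 0.0884.
Each bolus raises the concentration by D/Vd = 1001/175 ≈ 5.720 μg/mL.
Steady-state trough Cmin,ss = C₀·f/(1−f) ≈ 5.720 × 0.0884/0.9116 ≈ 0.555 μg/mL.

0.6 μg/mL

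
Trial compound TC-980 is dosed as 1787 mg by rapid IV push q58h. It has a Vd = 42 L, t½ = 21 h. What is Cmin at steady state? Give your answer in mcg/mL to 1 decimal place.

k = ln2/t½ = ln2/21 ≈ 0.033007 h⁻¹; fraction remaining f = e^(−kτ) = e^(−0.033007×58) ≈ 0.1474.
At steady state, accumulation factor R = 1/(1 − e^(−kτ)) ≈ 1.1729.
Each bolus raises the concentration by D/Vd = 1787/42 ≈ 42.548 mcg/mL.
Cmax,ss = C₀/(1 − f) ≈ 42.548/0.8526 ≈ 49.904 mcg/mL.
One interval later, Cmin,ss = Cmax,ss·e^(−kτ) ≈ 49.904 × 0.1474 ≈ 7.356 mcg/mL.

7.4 mcg/mL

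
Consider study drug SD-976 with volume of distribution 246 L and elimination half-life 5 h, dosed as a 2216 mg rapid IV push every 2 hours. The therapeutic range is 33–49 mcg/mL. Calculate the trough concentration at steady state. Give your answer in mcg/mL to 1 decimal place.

k = ln2/t½ = ln2/5 ≈ 0.138629 h⁻¹; fraction remaining f = e^(−kτ) = e^(−0.138629×2) ≈ 0.7579.
Single-dose peak C₀ = D/Vd = 2216/246 ≈ 9.008 mcg/mL.
Steady-state trough Cmin,ss = C₀·f/(1−f) ≈ 9.008 × 0.7579/0.2421 ≈ 28.200 mcg/mL.
Trough 28.2 mcg/mL vs MEC 33 mcg/mL: subtherapeutic.

28.2 mcg/mL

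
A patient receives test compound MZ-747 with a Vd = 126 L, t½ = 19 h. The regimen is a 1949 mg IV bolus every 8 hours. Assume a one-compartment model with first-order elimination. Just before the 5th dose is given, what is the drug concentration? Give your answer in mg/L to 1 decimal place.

f = (1/2)^(τ/t½) = (1/2)^(8/19) ≈ 0.7469.
C₀ = D/Vd = 1949/126 ≈ 15.468 mg/L.
Before the 5th dose, 4 doses have been given. Superposition: Cmin = C₀·(f + f² + … + f^4).
≈ 15.468 × (0.7469 + 0.5579 + 0.4167 + 0.3112) ≈ 15.468 × 2.0327 ≈ 31.442 mg/L.

31.4 mg/L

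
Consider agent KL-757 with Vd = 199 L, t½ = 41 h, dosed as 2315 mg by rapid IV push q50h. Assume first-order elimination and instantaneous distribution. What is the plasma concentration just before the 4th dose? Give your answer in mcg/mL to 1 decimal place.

f = (1/2)^(τ/t½) = (1/2)^(50/41) ≈ 0.4294.
C₀ = D/Vd = 2315/199 ≈ 11.633 mcg/mL.
Before the 4th dose, 3 doses have been given. Superposition: Cmin = C₀·(f + f² + … + f^3).
≈ 11.633 × (0.4294 + 0.1844 + 0.0792) ≈ 11.633 × 0.6930 ≈ 8.062 mcg/mL.

8.1 mcg/mL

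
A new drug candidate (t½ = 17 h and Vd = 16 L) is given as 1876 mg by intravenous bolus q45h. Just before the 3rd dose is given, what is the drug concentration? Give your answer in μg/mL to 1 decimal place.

21.7 μg/mL

f = (1/2)^(τ/t½) = (1/2)^(45/17) ≈ 0.1596.
C₀ = D/Vd = 1876/16 ≈ 117.250 μg/mL.
Before the 3rd dose, 2 doses have been given. Superposition: Cmin = C₀·(f + f²).
≈ 117.250 × (0.1596 + 0.0255) ≈ 117.250 × 0.1851 ≈ 21.703 μg/mL.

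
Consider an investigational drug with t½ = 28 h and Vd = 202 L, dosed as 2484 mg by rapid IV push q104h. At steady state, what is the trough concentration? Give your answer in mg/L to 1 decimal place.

Over one 104-h interval, 104/28 ≈ 3.7143 half-lives elapse, leaving f ≈ 0.0762 of each dose.
Single-dose peak C₀ = D/Vd = 2484/202 ≈ 12.297 mg/L.
Steady-state trough Cmin,ss = C₀·f/(1−f) ≈ 12.297 × 0.0762/0.9238 ≈ 1.014 mg/L.

1.0 mg/L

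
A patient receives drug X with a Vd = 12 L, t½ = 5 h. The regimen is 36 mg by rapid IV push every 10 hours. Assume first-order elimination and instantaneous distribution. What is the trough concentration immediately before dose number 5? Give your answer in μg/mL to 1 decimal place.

f = (1/2)^(τ/t½) = (1/2)^(10/5) ≈ 0.2500.
C₀ = D/Vd = 36/12 ≈ 3.000 μg/mL.
Before the 5th dose, 4 doses have been given. Superposition: Cmin = C₀·(f + f² + … + f^4).
≈ 3.000 × (0.2500 + 0.0625 + 0.0156 + 0.0039) ≈ 3.000 × 0.3320 ≈ 0.996 μg/mL.

1.0 μg/mL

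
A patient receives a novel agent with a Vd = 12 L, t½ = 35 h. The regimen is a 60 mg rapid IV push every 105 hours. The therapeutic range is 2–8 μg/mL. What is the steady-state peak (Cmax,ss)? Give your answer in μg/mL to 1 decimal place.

τ = 105 h = 3 half-lives, so f = (1/2)^3 = 0.125.
At steady state, R = 1/(1 − 0.125) = 8/7.
Single-dose peak C₀ = D/Vd = 60/12 = 5 μg/mL.
Steady-state peak Cmax,ss = C₀·R = 5 × 8/7 ≈ 5.714 μg/mL.
Peak 5.7 μg/mL vs MTC 8 μg/mL: below toxic threshold.

5.7 μg/mL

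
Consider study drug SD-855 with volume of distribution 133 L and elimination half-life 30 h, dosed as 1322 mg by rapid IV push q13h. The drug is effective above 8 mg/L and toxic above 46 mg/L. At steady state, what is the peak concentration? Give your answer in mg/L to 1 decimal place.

τ/t½ = 13/30 ≈ 0.43333, so fraction remaining f = (1/2)^(13/30) ≈ 0.7405.
At steady state, accumulation factor R = 1/(1 − e^(−kτ)) ≈ 3.8536.
Single-dose peak C₀ = D/Vd = 1322/133 ≈ 9.940 mg/L.
Cmax,ss = C₀/(1 − f) ≈ 9.940/0.2595 ≈ 38.304 mg/L.
Peak 38.3 mg/L vs MTC 46 mg/L: below toxic threshold.

38.3 mg/L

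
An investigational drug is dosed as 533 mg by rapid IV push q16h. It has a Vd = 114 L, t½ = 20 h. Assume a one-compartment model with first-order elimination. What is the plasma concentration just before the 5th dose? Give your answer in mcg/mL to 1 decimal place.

f = (1/2)^(τ/t½) = (1/2)^(16/20) ≈ 0.5743.
C₀ = D/Vd = 533/114 ≈ 4.675 mcg/mL.
Before the 5th dose, 4 doses have been given. Superposition: Cmin = C₀·(f + f² + … + f^4).
≈ 4.675 × (0.5743 + 0.3298 + 0.1894 + 0.1088) ≈ 4.675 × 1.2023 ≈ 5.621 mcg/mL.

5.6 mcg/mL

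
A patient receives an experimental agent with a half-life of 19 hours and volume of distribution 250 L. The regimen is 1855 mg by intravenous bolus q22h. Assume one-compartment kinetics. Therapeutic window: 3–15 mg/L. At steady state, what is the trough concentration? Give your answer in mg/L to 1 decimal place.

6.0 mg/L

k = ln2/t½ = ln2/19 ≈ 0.036481 h⁻¹; fraction remaining f = e^(−kτ) = e^(−0.036481×22) ≈ 0.4482.
At steady state, accumulation factor R = 1/(1 − e^(−kτ)) ≈ 1.8123.
Each bolus raises the concentration by D/Vd = 1855/250 ≈ 7.420 mg/L.
Cmax,ss = C₀/(1 − f) ≈ 7.420/0.5518 ≈ 13.447 mg/L.
One interval later, Cmin,ss = Cmax,ss·e^(−kτ) ≈ 13.447 × 0.4482 ≈ 6.027 mg/L.
Trough 6.0 mg/L vs MEC 3 mg/L: adequate.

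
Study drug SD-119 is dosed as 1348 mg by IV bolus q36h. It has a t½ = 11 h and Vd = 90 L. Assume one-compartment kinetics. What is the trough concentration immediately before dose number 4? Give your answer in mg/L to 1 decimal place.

1.7 mg/L

f = (1/2)^(τ/t½) = (1/2)^(36/11) ≈ 0.1035.
C₀ = D/Vd = 1348/90 ≈ 14.978 mg/L.
Before the 4th dose, 3 doses have been given. Superposition: Cmin = C₀·(f + f² + … + f^3).
≈ 14.978 × (0.1035 + 0.0107 + 0.0011) ≈ 14.978 × 0.1153 ≈ 1.727 mg/L.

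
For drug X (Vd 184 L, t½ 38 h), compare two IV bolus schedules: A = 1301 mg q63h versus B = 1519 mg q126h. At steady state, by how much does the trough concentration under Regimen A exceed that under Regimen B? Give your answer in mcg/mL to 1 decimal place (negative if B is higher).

2.4 mcg/mL

Regimen A: f = (1/2)^(63/38) ≈ 0.3169; Cmin,ss = (1301/184)·f/(1−f) ≈ 3.280 mcg/mL.
Regimen B: f = (1/2)^(126/38) ≈ 0.1004; Cmin,ss = (1519/184)·f/(1−f) ≈ 0.921 mcg/mL.
Difference ≈ 3.280 − 0.921 ≈ 2.359 mcg/mL.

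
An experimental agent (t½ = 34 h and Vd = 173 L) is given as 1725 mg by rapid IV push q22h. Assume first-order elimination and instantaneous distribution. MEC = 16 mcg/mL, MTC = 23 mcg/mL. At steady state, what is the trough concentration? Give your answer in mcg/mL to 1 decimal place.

17.6 mcg/mL

τ/t½ = 22/34 ≈ 0.64706, so fraction remaining f = (1/2)^(22/34) ≈ 0.6386.
Each bolus raises the concentration by D/Vd = 1725/173 ≈ 9.971 mcg/mL.
Steady-state trough Cmin,ss = C₀·f/(1−f) ≈ 9.971 × 0.6386/0.3614 ≈ 17.619 mcg/mL.
Trough 17.6 mcg/mL vs MEC 16 mcg/mL: adequate.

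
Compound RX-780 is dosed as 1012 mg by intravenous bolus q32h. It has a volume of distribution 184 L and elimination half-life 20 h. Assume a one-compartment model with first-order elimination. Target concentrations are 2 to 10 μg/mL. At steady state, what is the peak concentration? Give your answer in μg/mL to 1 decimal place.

k = ln2/t½ = ln2/20 ≈ 0.034657 h⁻¹; fraction remaining f = e^(−kτ) = e^(−0.034657×32) ≈ 0.3299.
At steady state, accumulation factor R = 1/(1 − e^(−kτ)) ≈ 1.4923.
Each bolus raises the concentration by D/Vd = 1012/184 ≈ 5.500 μg/mL.
Steady-state peak Cmax,ss = C₀·R ≈ 5.500 × 1.4923 ≈ 8.208 μg/mL.
Peak 8.2 μg/mL vs MTC 10 μg/mL: below toxic threshold.

8.2 μg/mL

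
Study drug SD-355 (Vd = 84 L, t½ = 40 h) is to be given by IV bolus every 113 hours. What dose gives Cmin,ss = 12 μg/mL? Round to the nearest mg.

τ/t½ = 113/40 ≈ 2.825, so f = (1/2)^(113/40) ≈ 0.141121.
Cmin,ss = (D/Vd)·f/(1−f), so D = Cmin,ss·Vd·(1−f)/f.
D = 12 × 84 × (1−f)/f ≈ 12 × 84 × 6.08612 ≈ 6134.81 mg.

6135 mg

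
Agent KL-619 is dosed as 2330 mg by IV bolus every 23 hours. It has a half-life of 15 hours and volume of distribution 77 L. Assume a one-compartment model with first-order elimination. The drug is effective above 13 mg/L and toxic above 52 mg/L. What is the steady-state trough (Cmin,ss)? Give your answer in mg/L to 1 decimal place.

τ/t½ = 23/15 ≈ 1.5333, so fraction remaining f = (1/2)^(23/15) ≈ 0.3455.
At steady state, accumulation factor R = 1/(1 − e^(−kτ)) ≈ 1.5279.
Single-dose peak C₀ = D/Vd = 2330/77 ≈ 30.260 mg/L.
Cmax,ss = C₀/(1 − f) ≈ 30.260/0.6545 ≈ 46.234 mg/L.
Steady-state trough Cmin,ss = Cmax,ss·f ≈ 46.234 × 0.3455 ≈ 15.974 mg/L.
Trough 16.0 mg/L vs MEC 13 mg/L: adequate.

16.0 mg/L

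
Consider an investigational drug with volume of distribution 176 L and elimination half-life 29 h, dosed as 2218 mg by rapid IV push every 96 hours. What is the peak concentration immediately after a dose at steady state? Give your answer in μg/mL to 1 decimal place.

k = ln2/t½ = ln2/29 ≈ 0.023902 h⁻¹; fraction remaining f = e^(−kτ) = e^(−0.023902×96) ≈ 0.1008.
Accumulation ratio R = 1/(1 − f) ≈ 1/0.8992 ≈ 1.1121.
Single-dose peak C₀ = D/Vd = 2218/176 ≈ 12.602 μg/mL.
Steady-state peak Cmax,ss = C₀·R ≈ 12.602 × 1.1121 ≈ 14.015 μg/mL.

14.0 μg/mL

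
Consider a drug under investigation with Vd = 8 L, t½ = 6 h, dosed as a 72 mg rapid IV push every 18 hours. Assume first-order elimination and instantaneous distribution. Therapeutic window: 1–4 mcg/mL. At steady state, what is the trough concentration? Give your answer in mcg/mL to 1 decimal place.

1.3 mcg/mL

The dosing interval is 3 half-lives, so f = 2^(−3) = 0.125.
At steady state, R = 1/(1 − 0.125) = 8/7.
Single-dose peak C₀ = D/Vd = 72/8 = 9 mcg/mL.
Steady-state peak Cmax,ss = C₀·R = 9 × 8/7 ≈ 10.286 mcg/mL.
Steady-state trough Cmin,ss = Cmax,ss·f ≈ 10.286 × 0.125 ≈ 1.286 mcg/mL.
Trough 1.3 mcg/mL vs MEC 1 mcg/mL: adequate.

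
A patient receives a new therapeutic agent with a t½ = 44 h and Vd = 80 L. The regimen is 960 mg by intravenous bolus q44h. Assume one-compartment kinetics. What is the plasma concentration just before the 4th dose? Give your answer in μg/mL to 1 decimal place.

10.5 μg/mL

f = (1/2)^(τ/t½) = (1/2)^(44/44) ≈ 0.5000.
C₀ = D/Vd = 960/80 ≈ 12.000 μg/mL.
Before the 4th dose, 3 doses have been given. Superposition: Cmin = C₀·(f + f² + … + f^3).
≈ 12.000 × (0.5000 + 0.2500 + 0.1250) ≈ 12.000 × 0.8750 ≈ 10.500 μg/mL.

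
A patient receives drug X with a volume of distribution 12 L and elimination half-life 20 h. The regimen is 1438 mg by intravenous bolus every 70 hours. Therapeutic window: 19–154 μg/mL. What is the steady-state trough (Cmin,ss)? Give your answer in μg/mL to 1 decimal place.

k = ln2/t½ = ln2/20 ≈ 0.034657 h⁻¹; fraction remaining f = e^(−kτ) = e^(−0.034657×70) ≈ 0.0884.
Single-dose peak C₀ = D/Vd = 1438/12 ≈ 119.833 μg/mL.
Steady-state trough Cmin,ss = C₀·f/(1−f) ≈ 119.833 × 0.0884/0.9116 ≈ 11.620 μg/mL.
Trough 11.6 μg/mL vs MEC 19 μg/mL: subtherapeutic.

11.6 μg/mL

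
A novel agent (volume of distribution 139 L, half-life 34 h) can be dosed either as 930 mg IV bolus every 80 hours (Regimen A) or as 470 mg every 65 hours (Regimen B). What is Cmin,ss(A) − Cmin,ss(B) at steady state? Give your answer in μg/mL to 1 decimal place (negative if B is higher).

Regimen A: f = (1/2)^(80/34) ≈ 0.1957; Cmin,ss = (930/139)·f/(1−f) ≈ 1.628 μg/mL.
Regimen B: f = (1/2)^(65/34) ≈ 0.2658; Cmin,ss = (470/139)·f/(1−f) ≈ 1.224 μg/mL.
Difference ≈ 1.628 − 1.224 ≈ 0.404 μg/mL.

0.4 μg/mL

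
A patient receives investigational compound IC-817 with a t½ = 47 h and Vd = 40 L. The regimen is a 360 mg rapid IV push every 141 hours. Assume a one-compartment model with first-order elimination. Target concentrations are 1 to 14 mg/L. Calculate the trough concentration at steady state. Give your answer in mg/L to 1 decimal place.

1.3 mg/L

τ = 141 h = 3 half-lives, so f = (1/2)^3 = 0.125.
At steady state, R = 1/(1 − 0.125) = 8/7.
Single-dose peak C₀ = D/Vd = 360/40 = 9 mg/L.
Steady-state peak Cmax,ss = C₀·R = 9 × 8/7 ≈ 10.286 mg/L.
Steady-state trough Cmin,ss = Cmax,ss·f ≈ 10.286 × 0.125 ≈ 1.286 mg/L.
Trough 1.3 mg/L vs MEC 1 mg/L: adequate.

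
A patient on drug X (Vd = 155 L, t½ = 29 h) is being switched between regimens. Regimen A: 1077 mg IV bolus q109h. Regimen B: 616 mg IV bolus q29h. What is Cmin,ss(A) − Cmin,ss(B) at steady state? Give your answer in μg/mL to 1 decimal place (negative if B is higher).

-3.4 μg/mL

Regimen A: f = (1/2)^(109/29) ≈ 0.0739; Cmin,ss = (1077/155)·f/(1−f) ≈ 0.554 μg/mL.
Regimen B: f = (1/2)^(29/29) ≈ 0.5000; Cmin,ss = (616/155)·f/(1−f) ≈ 3.974 μg/mL.
Difference ≈ 0.554 − 3.974 ≈ -3.420 μg/mL.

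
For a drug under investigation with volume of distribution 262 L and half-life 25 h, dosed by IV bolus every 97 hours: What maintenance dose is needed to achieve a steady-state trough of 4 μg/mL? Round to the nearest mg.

τ/t½ = 97/25 ≈ 3.88, so f = (1/2)^(97/25) ≈ 0.067921.
Cmin,ss = (D/Vd)·f/(1−f), so D = Cmin,ss·Vd·(1−f)/f.
D = 4 × 262 × (1−f)/f ≈ 4 × 262 × 13.72299 ≈ 14381.69 mg.

14382 mg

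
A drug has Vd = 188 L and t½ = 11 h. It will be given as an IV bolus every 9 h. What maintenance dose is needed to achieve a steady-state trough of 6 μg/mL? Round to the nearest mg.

τ/t½ = 9/11 ≈ 0.81818, so f = (1/2)^(9/11) ≈ 0.567156.
Cmin,ss = (D/Vd)·f/(1−f), so D = Cmin,ss·Vd·(1−f)/f.
D = 6 × 188 × (1−f)/f ≈ 6 × 188 × 0.76318 ≈ 860.87 mg.

861 mg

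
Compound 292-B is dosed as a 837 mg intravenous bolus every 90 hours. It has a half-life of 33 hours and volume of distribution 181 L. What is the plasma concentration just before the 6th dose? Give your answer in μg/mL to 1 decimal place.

f = (1/2)^(τ/t½) = (1/2)^(90/33) ≈ 0.1510.
C₀ = D/Vd = 837/181 ≈ 4.624 μg/mL.
Before the 6th dose, 5 doses have been given. Superposition: Cmin = C₀·(f + f² + … + f^5).
≈ 4.624 × (0.1510 + 0.0228 + 0.0034 + 0.0005 + 0.0001) ≈ 4.624 × 0.1778 ≈ 0.822 μg/mL.

0.8 μg/mL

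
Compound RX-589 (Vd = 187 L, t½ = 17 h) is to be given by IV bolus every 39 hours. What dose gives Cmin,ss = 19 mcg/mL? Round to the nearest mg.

13873 mg

τ/t½ = 39/17 ≈ 2.2941, so f = (1/2)^(39/17) ≈ 0.203893.
Cmin,ss = (D/Vd)·f/(1−f), so D = Cmin,ss·Vd·(1−f)/f.
D = 19 × 187 × (1−f)/f ≈ 19 × 187 × 3.90453 ≈ 13872.80 mg.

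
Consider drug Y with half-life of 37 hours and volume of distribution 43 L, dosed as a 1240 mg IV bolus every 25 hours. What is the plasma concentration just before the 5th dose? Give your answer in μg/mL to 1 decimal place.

f = (1/2)^(τ/t½) = (1/2)^(25/37) ≈ 0.6260.
C₀ = D/Vd = 1240/43 ≈ 28.837 μg/mL.
Before the 5th dose, 4 doses have been given. Superposition: Cmin = C₀·(f + f² + … + f^4).
≈ 28.837 × (0.6260 + 0.3919 + 0.2453 + 0.1536) ≈ 28.837 × 1.4168 ≈ 40.856 μg/mL.

40.9 μg/mL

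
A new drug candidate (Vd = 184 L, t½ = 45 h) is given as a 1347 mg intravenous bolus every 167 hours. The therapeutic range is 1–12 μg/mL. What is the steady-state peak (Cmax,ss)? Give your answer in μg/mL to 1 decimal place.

7.9 μg/mL

τ/t½ = 167/45 ≈ 3.7111, so fraction remaining f = (1/2)^(167/45) ≈ 0.0764.
Accumulation ratio R = 1/(1 − f) ≈ 1/0.9236 ≈ 1.0827.
Single-dose peak C₀ = D/Vd = 1347/184 ≈ 7.321 μg/mL.
Steady-state peak Cmax,ss = C₀·R ≈ 7.321 × 1.0827 ≈ 7.926 μg/mL.
Peak 7.9 μg/mL vs MTC 12 μg/mL: below toxic threshold.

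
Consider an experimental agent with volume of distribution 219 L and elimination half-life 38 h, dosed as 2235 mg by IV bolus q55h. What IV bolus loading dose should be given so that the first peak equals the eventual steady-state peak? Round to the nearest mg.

3529 mg

f = (1/2)^(55/38) ≈ 0.366690; accumulation ratio R = 1/(1−f) ≈ 1.57901.
Loading dose to hit Cmax,ss on first dose: D_load = D_maint·R ≈ 2235 × 1.57901 ≈ 3529.09 mg.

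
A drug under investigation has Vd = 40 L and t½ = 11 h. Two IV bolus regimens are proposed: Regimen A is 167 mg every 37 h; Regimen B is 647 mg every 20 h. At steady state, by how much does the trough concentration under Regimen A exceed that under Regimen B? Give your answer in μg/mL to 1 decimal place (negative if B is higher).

Regimen A: f = (1/2)^(37/11) ≈ 0.0972; Cmin,ss = (167/40)·f/(1−f) ≈ 0.450 μg/mL.
Regimen B: f = (1/2)^(20/11) ≈ 0.2836; Cmin,ss = (647/40)·f/(1−f) ≈ 6.403 μg/mL.
Difference ≈ 0.450 − 6.403 ≈ -5.953 μg/mL.

-6.0 μg/mL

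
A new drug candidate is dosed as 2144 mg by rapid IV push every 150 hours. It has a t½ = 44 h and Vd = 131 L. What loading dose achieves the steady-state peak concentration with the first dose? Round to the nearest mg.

2367 mg

f = (1/2)^(150/44) ≈ 0.094137; accumulation ratio R = 1/(1−f) ≈ 1.10392.
Loading dose to hit Cmax,ss on first dose: D_load = D_maint·R ≈ 2144 × 1.10392 ≈ 2366.80 mg.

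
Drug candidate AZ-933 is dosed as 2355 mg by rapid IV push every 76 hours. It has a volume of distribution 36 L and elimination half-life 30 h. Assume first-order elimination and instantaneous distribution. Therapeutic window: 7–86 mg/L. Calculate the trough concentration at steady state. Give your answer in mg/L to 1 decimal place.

Over one 76-h interval, 76/30 ≈ 2.5333 half-lives elapse, leaving f ≈ 0.1727 of each dose.
Single-dose peak C₀ = D/Vd = 2355/36 ≈ 65.417 mg/L.
Steady-state trough Cmin,ss = C₀·f/(1−f) ≈ 65.417 × 0.1727/0.8273 ≈ 13.656 mg/L.
Trough 13.7 mg/L vs MEC 7 mg/L: adequate.

13.7 mg/L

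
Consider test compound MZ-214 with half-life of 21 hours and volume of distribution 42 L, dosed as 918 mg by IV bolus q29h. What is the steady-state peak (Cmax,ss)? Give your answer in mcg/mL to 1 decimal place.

35.5 mcg/mL

k = ln2/t½ = ln2/21 ≈ 0.033007 h⁻¹; fraction remaining f = e^(−kτ) = e^(−0.033007×29) ≈ 0.3840.
At steady state, accumulation factor R = 1/(1 − e^(−kτ)) ≈ 1.6234.
Each bolus raises the concentration by D/Vd = 918/42 ≈ 21.857 mcg/mL.
Steady-state peak Cmax,ss = C₀·R ≈ 21.857 × 1.6234 ≈ 35.483 mcg/mL.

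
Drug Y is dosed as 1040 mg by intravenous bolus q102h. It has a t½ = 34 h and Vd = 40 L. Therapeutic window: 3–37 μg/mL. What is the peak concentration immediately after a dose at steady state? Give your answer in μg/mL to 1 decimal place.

The dosing interval is 3 half-lives, so f = 2^(−3) = 0.125.
Accumulation ratio R = 1/(1 − f) = 1/0.875 = 8/7.
Single-dose peak C₀ = D/Vd = 1040/40 = 26 μg/mL.
Steady-state peak Cmax,ss = C₀·R = 26 × 8/7 ≈ 29.714 μg/mL.
Peak 29.7 μg/mL vs MTC 37 μg/mL: below toxic threshold.

29.7 μg/mL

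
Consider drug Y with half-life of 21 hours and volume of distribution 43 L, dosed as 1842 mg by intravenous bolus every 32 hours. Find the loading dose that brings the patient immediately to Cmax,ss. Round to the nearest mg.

2824 mg

f = (1/2)^(32/21) ≈ 0.347766; accumulation ratio R = 1/(1−f) ≈ 1.53319.
Loading dose to hit Cmax,ss on first dose: D_load = D_maint·R ≈ 1842 × 1.53319 ≈ 2824.14 mg.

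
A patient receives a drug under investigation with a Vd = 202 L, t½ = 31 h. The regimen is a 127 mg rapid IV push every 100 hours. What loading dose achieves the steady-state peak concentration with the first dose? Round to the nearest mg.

f = (1/2)^(100/31) ≈ 0.106890; accumulation ratio R = 1/(1−f) ≈ 1.11968.
Loading dose to hit Cmax,ss on first dose: D_load = D_maint·R ≈ 127 × 1.11968 ≈ 142.20 mg.

142 mg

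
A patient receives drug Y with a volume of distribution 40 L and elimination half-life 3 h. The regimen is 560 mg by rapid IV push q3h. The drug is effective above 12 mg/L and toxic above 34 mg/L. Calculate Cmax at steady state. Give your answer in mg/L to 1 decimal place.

28.0 mg/L

The dosing interval is 1 half-life, so f = 2^(−1) = 0.5.
At steady state, R = 1/(1 − 0.5) = 2/1.
Single-dose peak C₀ = D/Vd = 560/40 = 14 mg/L.
Steady-state peak Cmax,ss = C₀·R = 14 × 2/1 ≈ 28.000 mg/L.
Peak 28.0 mg/L vs MTC 34 mg/L: below toxic threshold.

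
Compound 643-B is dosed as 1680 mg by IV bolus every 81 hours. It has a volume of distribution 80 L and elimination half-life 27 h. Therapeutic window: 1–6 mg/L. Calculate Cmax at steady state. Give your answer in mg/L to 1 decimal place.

24.0 mg/L

τ = 81 h = 3 half-lives, so f = (1/2)^3 = 0.125.
At steady state, R = 1/(1 − 0.125) = 8/7.
Single-dose peak C₀ = D/Vd = 1680/80 = 21 mg/L.
Steady-state peak Cmax,ss = C₀·R = 21 × 8/7 ≈ 24.000 mg/L.
Peak 24.0 mg/L vs MTC 6 mg/L: exceeds toxic threshold.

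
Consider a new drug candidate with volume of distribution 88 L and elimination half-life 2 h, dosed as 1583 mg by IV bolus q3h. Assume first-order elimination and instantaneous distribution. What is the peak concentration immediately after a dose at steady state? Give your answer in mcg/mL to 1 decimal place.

27.8 mcg/mL

τ/t½ = 3/2 ≈ 1.5, so fraction remaining f = (1/2)^(3/2) ≈ 0.3536.
Accumulation ratio R = 1/(1 − f) ≈ 1/0.6464 ≈ 1.5470.
Each bolus raises the concentration by D/Vd = 1583/88 ≈ 17.989 mcg/mL.
Steady-state peak Cmax,ss = C₀·R ≈ 17.989 × 1.5470 ≈ 27.829 mcg/mL.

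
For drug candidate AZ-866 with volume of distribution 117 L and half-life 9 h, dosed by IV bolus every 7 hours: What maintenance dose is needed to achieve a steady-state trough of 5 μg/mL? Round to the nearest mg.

τ/t½ = 7/9 ≈ 0.77778, so f = (1/2)^(7/9) ≈ 0.583265.
Cmin,ss = (D/Vd)·f/(1−f), so D = Cmin,ss·Vd·(1−f)/f.
D = 5 × 117 × (1−f)/f ≈ 5 × 117 × 0.71449 ≈ 417.98 mg.

418 mg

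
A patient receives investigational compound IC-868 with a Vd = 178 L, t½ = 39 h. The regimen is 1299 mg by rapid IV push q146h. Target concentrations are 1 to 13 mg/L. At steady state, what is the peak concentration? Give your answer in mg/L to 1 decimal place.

k = ln2/t½ = ln2/39 ≈ 0.017773 h⁻¹; fraction remaining f = e^(−kτ) = e^(−0.017773×146) ≈ 0.0747.
At steady state, accumulation factor R = 1/(1 − e^(−kτ)) ≈ 1.0807.
Single-dose peak C₀ = D/Vd = 1299/178 ≈ 7.298 mg/L.
Cmax,ss = C₀/(1 − f) ≈ 7.298/0.9253 ≈ 7.887 mg/L.
Peak 7.9 mg/L vs MTC 13 mg/L: below toxic threshold.

7.9 mg/L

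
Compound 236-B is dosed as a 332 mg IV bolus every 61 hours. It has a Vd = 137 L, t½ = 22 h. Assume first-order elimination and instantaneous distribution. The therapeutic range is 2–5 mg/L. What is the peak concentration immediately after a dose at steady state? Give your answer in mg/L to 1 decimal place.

Over one 61-h interval, 61/22 ≈ 2.7727 half-lives elapse, leaving f ≈ 0.1463 of each dose.
At steady state, accumulation factor R = 1/(1 − e^(−kτ)) ≈ 1.1714.
Single-dose peak C₀ = D/Vd = 332/137 ≈ 2.423 mg/L.
Cmax,ss = C₀/(1 − f) ≈ 2.423/0.8537 ≈ 2.838 mg/L.
Peak 2.8 mg/L vs MTC 5 mg/L: below toxic threshold.

2.8 mg/L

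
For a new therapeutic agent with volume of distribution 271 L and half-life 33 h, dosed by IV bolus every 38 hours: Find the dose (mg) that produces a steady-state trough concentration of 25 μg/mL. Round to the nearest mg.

8275 mg

τ/t½ = 38/33 ≈ 1.1515, so f = (1/2)^(38/33) ≈ 0.450152.
Cmin,ss = (D/Vd)·f/(1−f), so D = Cmin,ss·Vd·(1−f)/f.
D = 25 × 271 × (1−f)/f ≈ 25 × 271 × 1.22147 ≈ 8275.46 mg.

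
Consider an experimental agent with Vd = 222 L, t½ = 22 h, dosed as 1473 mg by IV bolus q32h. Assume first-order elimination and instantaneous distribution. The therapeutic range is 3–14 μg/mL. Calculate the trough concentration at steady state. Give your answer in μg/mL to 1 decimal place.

3.8 μg/mL

Over one 32-h interval, 32/22 ≈ 1.4545 half-lives elapse, leaving f ≈ 0.3649 of each dose.
Single-dose peak C₀ = D/Vd = 1473/222 ≈ 6.635 μg/mL.
Steady-state trough Cmin,ss = C₀·f/(1−f) ≈ 6.635 × 0.3649/0.6351 ≈ 3.812 μg/mL.
Trough 3.8 μg/mL vs MEC 3 μg/mL: adequate.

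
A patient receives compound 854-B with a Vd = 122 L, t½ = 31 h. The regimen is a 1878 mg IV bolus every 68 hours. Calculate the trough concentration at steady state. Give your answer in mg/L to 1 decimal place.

4.3 mg/L

τ/t½ = 68/31 ≈ 2.1935, so fraction remaining f = (1/2)^(68/31) ≈ 0.2186.
At steady state, accumulation factor R = 1/(1 − e^(−kτ)) ≈ 1.2798.
Each bolus raises the concentration by D/Vd = 1878/122 ≈ 15.393 mg/L.
Cmax,ss = C₀/(1 − f) ≈ 15.393/0.7814 ≈ 19.699 mg/L.
One interval later, Cmin,ss = Cmax,ss·e^(−kτ) ≈ 19.699 × 0.2186 ≈ 4.306 mg/L.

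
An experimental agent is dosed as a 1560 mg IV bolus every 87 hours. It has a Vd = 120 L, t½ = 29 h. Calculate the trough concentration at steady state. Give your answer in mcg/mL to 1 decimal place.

The dosing interval is 3 half-lives, so f = 2^(−3) = 0.125.
Accumulation ratio R = 1/(1 − f) = 1/0.875 = 8/7.
Single-dose peak C₀ = D/Vd = 1560/120 = 13 mcg/mL.
Steady-state peak Cmax,ss = C₀·R = 13 × 8/7 ≈ 14.857 mcg/mL.
Steady-state trough Cmin,ss = Cmax,ss·f ≈ 14.857 × 0.125 ≈ 1.857 mcg/mL.

1.9 mcg/mL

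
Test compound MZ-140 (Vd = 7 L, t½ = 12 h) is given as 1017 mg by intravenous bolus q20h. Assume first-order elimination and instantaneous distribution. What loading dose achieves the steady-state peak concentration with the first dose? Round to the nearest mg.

f = (1/2)^(20/12) ≈ 0.314980; accumulation ratio R = 1/(1−f) ≈ 1.45981.
Loading dose to hit Cmax,ss on first dose: D_load = D_maint·R ≈ 1017 × 1.45981 ≈ 1484.63 mg.

1485 mg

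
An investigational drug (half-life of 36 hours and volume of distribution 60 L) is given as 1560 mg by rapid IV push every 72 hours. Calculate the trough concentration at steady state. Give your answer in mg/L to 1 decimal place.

The dosing interval is 2 half-lives, so f = 2^(−2) = 0.25.
Accumulation ratio R = 1/(1 − f) = 1/0.75 = 4/3.
Single-dose peak C₀ = D/Vd = 1560/60 = 26 mg/L.
Steady-state peak Cmax,ss = C₀·R = 26 × 4/3 ≈ 34.667 mg/L.
Steady-state trough Cmin,ss = Cmax,ss·f ≈ 34.667 × 0.25 ≈ 8.667 mg/L.

8.7 mg/L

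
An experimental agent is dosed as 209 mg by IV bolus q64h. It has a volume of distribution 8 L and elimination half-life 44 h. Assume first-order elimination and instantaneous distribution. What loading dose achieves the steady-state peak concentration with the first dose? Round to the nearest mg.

f = (1/2)^(64/44) ≈ 0.364870; accumulation ratio R = 1/(1−f) ≈ 1.57448.
Loading dose to hit Cmax,ss on first dose: D_load = D_maint·R ≈ 209 × 1.57448 ≈ 329.07 mg.

329 mg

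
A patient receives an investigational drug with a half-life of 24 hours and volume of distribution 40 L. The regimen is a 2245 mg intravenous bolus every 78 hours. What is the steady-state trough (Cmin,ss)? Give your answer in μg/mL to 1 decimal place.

k = ln2/t½ = ln2/24 ≈ 0.028881 h⁻¹; fraction remaining f = e^(−kτ) = e^(−0.028881×78) ≈ 0.1051.
Accumulation ratio R = 1/(1 − f) ≈ 1/0.8949 ≈ 1.1174.
Each bolus raises the concentration by D/Vd = 2245/40 ≈ 56.125 μg/mL.
Steady-state peak Cmax,ss = C₀·R ≈ 56.125 × 1.1174 ≈ 62.714 μg/mL.
One interval later, Cmin,ss = Cmax,ss·e^(−kτ) ≈ 62.714 × 0.1051 ≈ 6.591 μg/mL.

6.6 μg/mL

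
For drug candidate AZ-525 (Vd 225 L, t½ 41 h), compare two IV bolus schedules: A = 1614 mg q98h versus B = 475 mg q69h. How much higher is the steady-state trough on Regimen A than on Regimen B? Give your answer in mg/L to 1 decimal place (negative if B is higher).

Regimen A: f = (1/2)^(98/41) ≈ 0.1908; Cmin,ss = (1614/225)·f/(1−f) ≈ 1.691 mg/L.
Regimen B: f = (1/2)^(69/41) ≈ 0.3115; Cmin,ss = (475/225)·f/(1−f) ≈ 0.955 mg/L.
Difference ≈ 1.691 − 0.955 ≈ 0.736 mg/L.

0.7 mg/L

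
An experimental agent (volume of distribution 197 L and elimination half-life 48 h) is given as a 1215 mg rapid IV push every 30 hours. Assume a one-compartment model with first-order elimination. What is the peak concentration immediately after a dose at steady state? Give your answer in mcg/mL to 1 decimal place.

17.5 mcg/mL

k = ln2/t½ = ln2/48 ≈ 0.014441 h⁻¹; fraction remaining f = e^(−kτ) = e^(−0.014441×30) ≈ 0.6484.
Accumulation ratio R = 1/(1 − f) ≈ 1/0.3516 ≈ 2.8441.
Each bolus raises the concentration by D/Vd = 1215/197 ≈ 6.168 mcg/mL.
Steady-state peak Cmax,ss = C₀·R ≈ 6.168 × 2.8441 ≈ 17.542 mcg/mL.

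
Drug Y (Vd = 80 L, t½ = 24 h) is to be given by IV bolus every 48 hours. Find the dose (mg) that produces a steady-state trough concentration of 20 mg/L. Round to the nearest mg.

τ/t½ = 48/24 ≈ 2, so f = (1/2)^(48/24) ≈ 0.250000.
Cmin,ss = (D/Vd)·f/(1−f), so D = Cmin,ss·Vd·(1−f)/f.
D = 20 × 80 × (1−f)/f ≈ 20 × 80 × 3.00000 ≈ 4800.00 mg.

4800 mg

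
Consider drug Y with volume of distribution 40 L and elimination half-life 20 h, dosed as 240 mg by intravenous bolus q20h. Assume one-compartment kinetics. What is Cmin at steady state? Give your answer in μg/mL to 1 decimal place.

6.0 μg/mL

The dosing interval is 1 half-life, so f = 2^(−1) = 0.5.
Accumulation ratio R = 1/(1 − f) = 1/0.5 = 2/1.
Single-dose peak C₀ = D/Vd = 240/40 = 6 μg/mL.
Steady-state peak Cmax,ss = C₀·R = 6 × 2/1 ≈ 12.000 μg/mL.
Steady-state trough Cmin,ss = Cmax,ss·f ≈ 12.000 × 0.5 ≈ 6.000 μg/mL.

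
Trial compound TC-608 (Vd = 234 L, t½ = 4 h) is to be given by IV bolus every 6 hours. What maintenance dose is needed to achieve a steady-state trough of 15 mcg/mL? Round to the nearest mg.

τ/t½ = 6/4 ≈ 1.5, so f = (1/2)^(6/4) ≈ 0.353553.
Cmin,ss = (D/Vd)·f/(1−f), so D = Cmin,ss·Vd·(1−f)/f.
D = 15 × 234 × (1−f)/f ≈ 15 × 234 × 1.82843 ≈ 6417.79 mg.

6418 mg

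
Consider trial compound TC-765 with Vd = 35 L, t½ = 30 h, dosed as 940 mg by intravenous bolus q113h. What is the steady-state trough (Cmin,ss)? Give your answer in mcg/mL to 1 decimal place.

2.1 mcg/mL

Over one 113-h interval, 113/30 ≈ 3.7667 half-lives elapse, leaving f ≈ 0.0735 of each dose.
Single-dose peak C₀ = D/Vd = 940/35 ≈ 26.857 mcg/mL.
Steady-state trough Cmin,ss = C₀·f/(1−f) ≈ 26.857 × 0.0735/0.9265 ≈ 2.131 mcg/mL.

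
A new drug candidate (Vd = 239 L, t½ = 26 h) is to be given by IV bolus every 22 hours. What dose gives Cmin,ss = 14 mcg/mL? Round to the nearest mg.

2669 mg

τ/t½ = 22/26 ≈ 0.84615, so f = (1/2)^(22/26) ≈ 0.556266.
Cmin,ss = (D/Vd)·f/(1−f), so D = Cmin,ss·Vd·(1−f)/f.
D = 14 × 239 × (1−f)/f ≈ 14 × 239 × 0.79770 ≈ 2669.10 mg.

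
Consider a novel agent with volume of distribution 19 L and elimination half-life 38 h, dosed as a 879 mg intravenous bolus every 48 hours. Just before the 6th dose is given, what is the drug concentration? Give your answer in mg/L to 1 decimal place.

f = (1/2)^(τ/t½) = (1/2)^(48/38) ≈ 0.4166.
C₀ = D/Vd = 879/19 ≈ 46.263 mg/L.
Before the 6th dose, 5 doses have been given. Superposition: Cmin = C₀·(f + f² + … + f^5).
≈ 46.263 × (0.4166 + 0.1736 + 0.0723 + 0.0301 + 0.0125) ≈ 46.263 × 0.7051 ≈ 32.620 mg/L.

32.6 mg/L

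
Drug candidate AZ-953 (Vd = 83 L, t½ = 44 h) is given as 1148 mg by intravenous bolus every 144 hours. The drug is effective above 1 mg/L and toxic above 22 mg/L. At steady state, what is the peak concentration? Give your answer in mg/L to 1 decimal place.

k = ln2/t½ = ln2/44 ≈ 0.015753 h⁻¹; fraction remaining f = e^(−kτ) = e^(−0.015753×144) ≈ 0.1035.
At steady state, accumulation factor R = 1/(1 − e^(−kτ)) ≈ 1.1154.
Each bolus raises the concentration by D/Vd = 1148/83 ≈ 13.831 mg/L.
Steady-state peak Cmax,ss = C₀·R ≈ 13.831 × 1.1154 ≈ 15.427 mg/L.
Peak 15.4 mg/L vs MTC 22 mg/L: below toxic threshold.

15.4 mg/L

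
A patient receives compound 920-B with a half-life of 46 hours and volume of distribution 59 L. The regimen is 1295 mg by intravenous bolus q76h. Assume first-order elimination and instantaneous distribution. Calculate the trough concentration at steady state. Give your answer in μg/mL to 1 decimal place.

τ/t½ = 76/46 ≈ 1.6522, so fraction remaining f = (1/2)^(76/46) ≈ 0.3182.
Single-dose peak C₀ = D/Vd = 1295/59 ≈ 21.949 μg/mL.
Steady-state trough Cmin,ss = C₀·f/(1−f) ≈ 21.949 × 0.3182/0.6818 ≈ 10.244 μg/mL.

10.2 μg/mL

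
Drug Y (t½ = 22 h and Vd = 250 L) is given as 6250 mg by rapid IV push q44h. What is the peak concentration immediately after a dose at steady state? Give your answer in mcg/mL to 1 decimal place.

τ = 44 h = 2 half-lives, so f = (1/2)^2 = 0.25.
At steady state, R = 1/(1 − 0.25) = 4/3.
Single-dose peak C₀ = D/Vd = 6250/250 = 25 mcg/mL.
Steady-state peak Cmax,ss = C₀·R = 25 × 4/3 ≈ 33.333 mcg/mL.

33.3 mcg/mL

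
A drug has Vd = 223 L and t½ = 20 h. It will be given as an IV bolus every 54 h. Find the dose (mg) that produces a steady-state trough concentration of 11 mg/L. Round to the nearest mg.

13487 mg

τ/t½ = 54/20 ≈ 2.7, so f = (1/2)^(54/20) ≈ 0.153893.
Cmin,ss = (D/Vd)·f/(1−f), so D = Cmin,ss·Vd·(1−f)/f.
D = 11 × 223 × (1−f)/f ≈ 11 × 223 × 5.49802 ≈ 13486.64 mg.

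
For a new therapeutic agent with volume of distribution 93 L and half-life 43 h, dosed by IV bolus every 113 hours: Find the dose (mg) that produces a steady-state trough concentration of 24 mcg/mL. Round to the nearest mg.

11565 mg

τ/t½ = 113/43 ≈ 2.6279, so f = (1/2)^(113/43) ≈ 0.161779.
Cmin,ss = (D/Vd)·f/(1−f), so D = Cmin,ss·Vd·(1−f)/f.
D = 24 × 93 × (1−f)/f ≈ 24 × 93 × 5.18127 ≈ 11564.59 mg.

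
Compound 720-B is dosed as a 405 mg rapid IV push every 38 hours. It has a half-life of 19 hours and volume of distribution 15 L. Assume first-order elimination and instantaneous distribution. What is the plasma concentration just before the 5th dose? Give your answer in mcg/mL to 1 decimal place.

9.0 mcg/mL

f = (1/2)^(τ/t½) = (1/2)^(38/19) ≈ 0.2500.
C₀ = D/Vd = 405/15 ≈ 27.000 mcg/mL.
Before the 5th dose, 4 doses have been given. Superposition: Cmin = C₀·(f + f² + … + f^4).
≈ 27.000 × (0.2500 + 0.0625 + 0.0156 + 0.0039) ≈ 27.000 × 0.3320 ≈ 8.964 mcg/mL.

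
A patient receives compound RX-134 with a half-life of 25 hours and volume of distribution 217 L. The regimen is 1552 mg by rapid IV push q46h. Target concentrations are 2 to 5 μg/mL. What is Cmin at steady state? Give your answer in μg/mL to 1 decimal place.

Over one 46-h interval, 46/25 ≈ 1.84 half-lives elapse, leaving f ≈ 0.2793 of each dose.
At steady state, accumulation factor R = 1/(1 − e^(−kτ)) ≈ 1.3875.
Single-dose peak C₀ = D/Vd = 1552/217 ≈ 7.152 μg/mL.
Steady-state peak Cmax,ss = C₀·R ≈ 7.152 × 1.3875 ≈ 9.923 μg/mL.
One interval later, Cmin,ss = Cmax,ss·e^(−kτ) ≈ 9.923 × 0.2793 ≈ 2.771 μg/mL.
Trough 2.8 μg/mL vs MEC 2 μg/mL: adequate.

2.8 μg/mL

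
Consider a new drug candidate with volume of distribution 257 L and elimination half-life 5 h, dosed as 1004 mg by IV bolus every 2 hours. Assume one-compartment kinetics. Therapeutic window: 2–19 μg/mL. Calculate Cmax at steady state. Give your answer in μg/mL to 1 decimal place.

τ/t½ = 2/5 ≈ 0.4, so fraction remaining f = (1/2)^(2/5) ≈ 0.7579.
Accumulation ratio R = 1/(1 − f) ≈ 1/0.2421 ≈ 4.1305.
Single-dose peak C₀ = D/Vd = 1004/257 ≈ 3.907 μg/mL.
Cmax,ss = C₀/(1 − f) ≈ 3.907/0.2421 ≈ 16.138 μg/mL.
Peak 16.1 μg/mL vs MTC 19 μg/mL: below toxic threshold.

16.1 μg/mL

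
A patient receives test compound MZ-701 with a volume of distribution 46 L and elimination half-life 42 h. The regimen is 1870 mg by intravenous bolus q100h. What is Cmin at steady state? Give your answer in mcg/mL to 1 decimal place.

9.7 mcg/mL

τ/t½ = 100/42 ≈ 2.381, so fraction remaining f = (1/2)^(100/42) ≈ 0.1920.
Single-dose peak C₀ = D/Vd = 1870/46 ≈ 40.652 mcg/mL.
Steady-state trough Cmin,ss = C₀·f/(1−f) ≈ 40.652 × 0.1920/0.8080 ≈ 9.660 mcg/mL.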